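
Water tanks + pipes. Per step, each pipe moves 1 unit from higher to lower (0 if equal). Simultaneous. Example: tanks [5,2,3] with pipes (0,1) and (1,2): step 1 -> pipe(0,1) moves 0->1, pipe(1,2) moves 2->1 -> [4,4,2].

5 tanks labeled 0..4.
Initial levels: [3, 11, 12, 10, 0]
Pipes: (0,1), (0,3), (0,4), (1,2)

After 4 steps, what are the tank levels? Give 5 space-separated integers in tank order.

Answer: 7 9 10 6 4

Derivation:
Step 1: flows [1->0,3->0,0->4,2->1] -> levels [4 11 11 9 1]
Step 2: flows [1->0,3->0,0->4,1=2] -> levels [5 10 11 8 2]
Step 3: flows [1->0,3->0,0->4,2->1] -> levels [6 10 10 7 3]
Step 4: flows [1->0,3->0,0->4,1=2] -> levels [7 9 10 6 4]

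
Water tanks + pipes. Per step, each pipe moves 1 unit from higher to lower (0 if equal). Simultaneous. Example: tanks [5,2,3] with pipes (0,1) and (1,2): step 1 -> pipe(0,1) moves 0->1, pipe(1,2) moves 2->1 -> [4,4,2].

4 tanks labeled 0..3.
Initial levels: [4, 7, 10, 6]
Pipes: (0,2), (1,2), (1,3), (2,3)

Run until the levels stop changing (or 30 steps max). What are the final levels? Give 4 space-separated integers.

Step 1: flows [2->0,2->1,1->3,2->3] -> levels [5 7 7 8]
Step 2: flows [2->0,1=2,3->1,3->2] -> levels [6 8 7 6]
Step 3: flows [2->0,1->2,1->3,2->3] -> levels [7 6 6 8]
Step 4: flows [0->2,1=2,3->1,3->2] -> levels [6 7 8 6]
Step 5: flows [2->0,2->1,1->3,2->3] -> levels [7 7 5 8]
Step 6: flows [0->2,1->2,3->1,3->2] -> levels [6 7 8 6]
  -> period-2 cycle: step 6 state = step 4 state; never stabilizes
  -> state at step 30: (30-4) mod 2 = 0, same as step 4 -> [6 7 8 6]

Answer: 6 7 8 6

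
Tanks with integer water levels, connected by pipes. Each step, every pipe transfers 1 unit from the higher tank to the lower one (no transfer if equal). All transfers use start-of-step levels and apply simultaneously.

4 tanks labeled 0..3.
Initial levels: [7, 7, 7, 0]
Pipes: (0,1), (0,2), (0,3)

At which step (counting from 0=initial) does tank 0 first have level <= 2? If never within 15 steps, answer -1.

Answer: -1

Derivation:
Step 1: flows [0=1,0=2,0->3] -> levels [6 7 7 1]
Step 2: flows [1->0,2->0,0->3] -> levels [7 6 6 2]
Step 3: flows [0->1,0->2,0->3] -> levels [4 7 7 3]
Step 4: flows [1->0,2->0,0->3] -> levels [5 6 6 4]
Step 5: flows [1->0,2->0,0->3] -> levels [6 5 5 5]
Step 6: flows [0->1,0->2,0->3] -> levels [3 6 6 6]
Step 7: flows [1->0,2->0,3->0] -> levels [6 5 5 5]
  -> period-2 cycle (repeats step 5); tank 0 never drops to <=2
Tank 0 never reaches <=2 within 15 steps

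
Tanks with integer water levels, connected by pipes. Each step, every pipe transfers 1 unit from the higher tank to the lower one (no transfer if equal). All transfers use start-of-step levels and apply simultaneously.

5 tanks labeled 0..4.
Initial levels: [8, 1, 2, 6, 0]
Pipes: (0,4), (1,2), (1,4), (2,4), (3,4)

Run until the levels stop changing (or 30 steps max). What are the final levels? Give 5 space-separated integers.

Answer: 3 2 3 3 6

Derivation:
Step 1: flows [0->4,2->1,1->4,2->4,3->4] -> levels [7 1 0 5 4]
Step 2: flows [0->4,1->2,4->1,4->2,3->4] -> levels [6 1 2 4 4]
Step 3: flows [0->4,2->1,4->1,4->2,3=4] -> levels [5 3 2 4 3]
Step 4: flows [0->4,1->2,1=4,4->2,3->4] -> levels [4 2 4 3 4]
Step 5: flows [0=4,2->1,4->1,2=4,4->3] -> levels [4 4 3 4 2]
Step 6: flows [0->4,1->2,1->4,2->4,3->4] -> levels [3 2 3 3 6]
Step 7: flows [4->0,2->1,4->1,4->2,4->3] -> levels [4 4 3 4 2]
  -> period-2 cycle: step 7 state = step 5 state; never stabilizes
  -> state at step 30: (30-5) mod 2 = 1, same as step 6 -> [3 2 3 3 6]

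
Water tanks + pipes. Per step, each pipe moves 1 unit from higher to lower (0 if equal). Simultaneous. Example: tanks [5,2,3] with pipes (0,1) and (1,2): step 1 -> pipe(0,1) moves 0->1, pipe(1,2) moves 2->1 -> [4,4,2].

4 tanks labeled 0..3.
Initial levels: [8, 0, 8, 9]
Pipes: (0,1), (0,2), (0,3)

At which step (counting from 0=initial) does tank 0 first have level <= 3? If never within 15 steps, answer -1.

Step 1: flows [0->1,0=2,3->0] -> levels [8 1 8 8]
Step 2: flows [0->1,0=2,0=3] -> levels [7 2 8 8]
Step 3: flows [0->1,2->0,3->0] -> levels [8 3 7 7]
Step 4: flows [0->1,0->2,0->3] -> levels [5 4 8 8]
Step 5: flows [0->1,2->0,3->0] -> levels [6 5 7 7]
Step 6: flows [0->1,2->0,3->0] -> levels [7 6 6 6]
Step 7: flows [0->1,0->2,0->3] -> levels [4 7 7 7]
Step 8: flows [1->0,2->0,3->0] -> levels [7 6 6 6]
  -> period-2 cycle (repeats step 6); tank 0 never drops to <=3
Tank 0 never reaches <=3 within 15 steps

Answer: -1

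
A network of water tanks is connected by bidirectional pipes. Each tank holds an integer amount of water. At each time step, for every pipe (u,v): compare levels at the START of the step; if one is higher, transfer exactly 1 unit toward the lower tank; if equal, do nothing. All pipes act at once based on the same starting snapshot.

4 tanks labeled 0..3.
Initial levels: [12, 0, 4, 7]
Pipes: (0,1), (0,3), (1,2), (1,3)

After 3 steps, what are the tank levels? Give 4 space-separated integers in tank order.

Step 1: flows [0->1,0->3,2->1,3->1] -> levels [10 3 3 7]
Step 2: flows [0->1,0->3,1=2,3->1] -> levels [8 5 3 7]
Step 3: flows [0->1,0->3,1->2,3->1] -> levels [6 6 4 7]

Answer: 6 6 4 7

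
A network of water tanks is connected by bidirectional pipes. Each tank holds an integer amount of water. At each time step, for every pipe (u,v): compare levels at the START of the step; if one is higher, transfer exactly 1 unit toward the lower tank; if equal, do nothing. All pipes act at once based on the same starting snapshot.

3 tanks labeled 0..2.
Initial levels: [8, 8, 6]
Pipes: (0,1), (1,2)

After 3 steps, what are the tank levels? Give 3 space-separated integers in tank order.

Answer: 8 6 8

Derivation:
Step 1: flows [0=1,1->2] -> levels [8 7 7]
Step 2: flows [0->1,1=2] -> levels [7 8 7]
Step 3: flows [1->0,1->2] -> levels [8 6 8]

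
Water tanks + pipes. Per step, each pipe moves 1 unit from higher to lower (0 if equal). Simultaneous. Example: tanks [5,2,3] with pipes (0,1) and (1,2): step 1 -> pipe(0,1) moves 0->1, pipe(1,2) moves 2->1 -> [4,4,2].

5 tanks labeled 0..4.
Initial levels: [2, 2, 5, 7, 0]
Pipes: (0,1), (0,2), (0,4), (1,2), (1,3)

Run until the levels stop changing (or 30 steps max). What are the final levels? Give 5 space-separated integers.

Step 1: flows [0=1,2->0,0->4,2->1,3->1] -> levels [2 4 3 6 1]
Step 2: flows [1->0,2->0,0->4,1->2,3->1] -> levels [3 3 3 5 2]
Step 3: flows [0=1,0=2,0->4,1=2,3->1] -> levels [2 4 3 4 3]
Step 4: flows [1->0,2->0,4->0,1->2,1=3] -> levels [5 2 3 4 2]
Step 5: flows [0->1,0->2,0->4,2->1,3->1] -> levels [2 5 3 3 3]
Step 6: flows [1->0,2->0,4->0,1->2,1->3] -> levels [5 2 3 4 2]
  -> period-2 cycle: step 6 state = step 4 state; never stabilizes
  -> state at step 30: (30-4) mod 2 = 0, same as step 4 -> [5 2 3 4 2]

Answer: 5 2 3 4 2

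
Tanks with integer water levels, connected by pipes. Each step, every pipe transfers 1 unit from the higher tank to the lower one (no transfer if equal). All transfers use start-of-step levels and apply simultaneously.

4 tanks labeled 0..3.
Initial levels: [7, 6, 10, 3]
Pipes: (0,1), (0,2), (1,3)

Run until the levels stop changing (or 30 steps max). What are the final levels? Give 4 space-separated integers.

Answer: 6 7 7 6

Derivation:
Step 1: flows [0->1,2->0,1->3] -> levels [7 6 9 4]
Step 2: flows [0->1,2->0,1->3] -> levels [7 6 8 5]
Step 3: flows [0->1,2->0,1->3] -> levels [7 6 7 6]
Step 4: flows [0->1,0=2,1=3] -> levels [6 7 7 6]
Step 5: flows [1->0,2->0,1->3] -> levels [8 5 6 7]
Step 6: flows [0->1,0->2,3->1] -> levels [6 7 7 6]
  -> period-2 cycle: step 6 state = step 4 state; never stabilizes
  -> state at step 30: (30-4) mod 2 = 0, same as step 4 -> [6 7 7 6]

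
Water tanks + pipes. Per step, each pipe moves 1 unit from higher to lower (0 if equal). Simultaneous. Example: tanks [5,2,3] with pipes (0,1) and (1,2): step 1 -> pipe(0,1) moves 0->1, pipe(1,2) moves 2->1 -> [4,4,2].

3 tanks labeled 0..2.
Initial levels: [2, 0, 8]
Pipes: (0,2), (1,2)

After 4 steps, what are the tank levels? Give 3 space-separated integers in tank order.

Answer: 3 3 4

Derivation:
Step 1: flows [2->0,2->1] -> levels [3 1 6]
Step 2: flows [2->0,2->1] -> levels [4 2 4]
Step 3: flows [0=2,2->1] -> levels [4 3 3]
Step 4: flows [0->2,1=2] -> levels [3 3 4]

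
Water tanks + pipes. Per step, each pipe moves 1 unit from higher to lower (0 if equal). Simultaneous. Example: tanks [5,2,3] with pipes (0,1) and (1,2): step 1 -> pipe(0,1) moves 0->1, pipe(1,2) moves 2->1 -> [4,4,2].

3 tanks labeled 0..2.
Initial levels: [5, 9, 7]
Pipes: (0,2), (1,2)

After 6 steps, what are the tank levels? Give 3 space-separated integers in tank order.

Answer: 7 7 7

Derivation:
Step 1: flows [2->0,1->2] -> levels [6 8 7]
Step 2: flows [2->0,1->2] -> levels [7 7 7]
Step 3: flows [0=2,1=2] -> levels [7 7 7]
  -> stable; steps 4..6 unchanged -> [7 7 7]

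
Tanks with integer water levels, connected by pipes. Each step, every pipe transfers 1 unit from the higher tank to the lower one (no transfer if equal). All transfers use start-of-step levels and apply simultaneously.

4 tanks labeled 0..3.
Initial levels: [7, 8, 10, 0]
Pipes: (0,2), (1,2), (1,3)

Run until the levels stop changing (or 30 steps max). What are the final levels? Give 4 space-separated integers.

Answer: 6 5 8 6

Derivation:
Step 1: flows [2->0,2->1,1->3] -> levels [8 8 8 1]
Step 2: flows [0=2,1=2,1->3] -> levels [8 7 8 2]
Step 3: flows [0=2,2->1,1->3] -> levels [8 7 7 3]
Step 4: flows [0->2,1=2,1->3] -> levels [7 6 8 4]
Step 5: flows [2->0,2->1,1->3] -> levels [8 6 6 5]
Step 6: flows [0->2,1=2,1->3] -> levels [7 5 7 6]
Step 7: flows [0=2,2->1,3->1] -> levels [7 7 6 5]
Step 8: flows [0->2,1->2,1->3] -> levels [6 5 8 6]
Step 9: flows [2->0,2->1,3->1] -> levels [7 7 6 5]
  -> period-2 cycle: step 9 state = step 7 state; never stabilizes
  -> state at step 30: (30-7) mod 2 = 1, same as step 8 -> [6 5 8 6]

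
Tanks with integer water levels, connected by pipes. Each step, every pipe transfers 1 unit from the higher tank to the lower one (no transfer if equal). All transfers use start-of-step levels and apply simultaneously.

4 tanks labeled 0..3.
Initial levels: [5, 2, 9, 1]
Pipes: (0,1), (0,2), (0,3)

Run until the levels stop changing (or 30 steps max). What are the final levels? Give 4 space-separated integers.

Answer: 2 5 5 5

Derivation:
Step 1: flows [0->1,2->0,0->3] -> levels [4 3 8 2]
Step 2: flows [0->1,2->0,0->3] -> levels [3 4 7 3]
Step 3: flows [1->0,2->0,0=3] -> levels [5 3 6 3]
Step 4: flows [0->1,2->0,0->3] -> levels [4 4 5 4]
Step 5: flows [0=1,2->0,0=3] -> levels [5 4 4 4]
Step 6: flows [0->1,0->2,0->3] -> levels [2 5 5 5]
Step 7: flows [1->0,2->0,3->0] -> levels [5 4 4 4]
  -> period-2 cycle: step 7 state = step 5 state; never stabilizes
  -> state at step 30: (30-5) mod 2 = 1, same as step 6 -> [2 5 5 5]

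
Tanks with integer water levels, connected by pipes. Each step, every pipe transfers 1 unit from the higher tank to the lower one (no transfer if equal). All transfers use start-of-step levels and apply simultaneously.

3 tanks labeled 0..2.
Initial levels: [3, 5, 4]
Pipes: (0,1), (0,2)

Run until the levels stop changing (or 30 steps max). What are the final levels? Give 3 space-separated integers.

Step 1: flows [1->0,2->0] -> levels [5 4 3]
Step 2: flows [0->1,0->2] -> levels [3 5 4]
  -> period-2 cycle: step 2 state = step 0 state; never stabilizes
  -> state at step 30: (30-0) mod 2 = 0, same as step 0 -> [3 5 4]

Answer: 3 5 4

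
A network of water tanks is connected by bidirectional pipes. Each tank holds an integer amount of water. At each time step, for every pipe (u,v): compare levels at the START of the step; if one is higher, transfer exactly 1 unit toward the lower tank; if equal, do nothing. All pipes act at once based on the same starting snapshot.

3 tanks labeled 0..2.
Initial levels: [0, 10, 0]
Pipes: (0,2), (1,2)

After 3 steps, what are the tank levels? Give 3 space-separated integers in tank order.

Step 1: flows [0=2,1->2] -> levels [0 9 1]
Step 2: flows [2->0,1->2] -> levels [1 8 1]
Step 3: flows [0=2,1->2] -> levels [1 7 2]

Answer: 1 7 2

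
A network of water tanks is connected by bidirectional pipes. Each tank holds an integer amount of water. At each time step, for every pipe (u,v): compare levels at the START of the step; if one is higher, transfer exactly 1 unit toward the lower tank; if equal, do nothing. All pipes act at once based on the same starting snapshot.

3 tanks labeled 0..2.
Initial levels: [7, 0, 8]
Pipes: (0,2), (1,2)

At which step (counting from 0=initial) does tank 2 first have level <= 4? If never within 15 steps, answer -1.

Answer: -1

Derivation:
Step 1: flows [2->0,2->1] -> levels [8 1 6]
Step 2: flows [0->2,2->1] -> levels [7 2 6]
Step 3: flows [0->2,2->1] -> levels [6 3 6]
Step 4: flows [0=2,2->1] -> levels [6 4 5]
Step 5: flows [0->2,2->1] -> levels [5 5 5]
Step 6: flows [0=2,1=2] -> levels [5 5 5]
  -> stable; tank 2 stays at 5 > 4
Tank 2 never reaches <=4 within 15 steps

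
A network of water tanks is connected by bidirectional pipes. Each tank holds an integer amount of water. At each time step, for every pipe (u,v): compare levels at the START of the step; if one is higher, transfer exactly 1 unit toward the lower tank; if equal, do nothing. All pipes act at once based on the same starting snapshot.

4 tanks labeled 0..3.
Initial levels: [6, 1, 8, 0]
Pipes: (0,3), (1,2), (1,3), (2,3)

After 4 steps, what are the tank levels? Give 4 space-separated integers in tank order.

Answer: 3 3 4 5

Derivation:
Step 1: flows [0->3,2->1,1->3,2->3] -> levels [5 1 6 3]
Step 2: flows [0->3,2->1,3->1,2->3] -> levels [4 3 4 4]
Step 3: flows [0=3,2->1,3->1,2=3] -> levels [4 5 3 3]
Step 4: flows [0->3,1->2,1->3,2=3] -> levels [3 3 4 5]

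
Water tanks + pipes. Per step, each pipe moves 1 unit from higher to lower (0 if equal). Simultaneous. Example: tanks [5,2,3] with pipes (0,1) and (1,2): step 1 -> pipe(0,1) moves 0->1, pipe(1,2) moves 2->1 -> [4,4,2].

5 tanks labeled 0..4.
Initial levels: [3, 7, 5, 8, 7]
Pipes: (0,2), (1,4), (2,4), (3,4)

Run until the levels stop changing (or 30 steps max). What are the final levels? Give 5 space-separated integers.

Step 1: flows [2->0,1=4,4->2,3->4] -> levels [4 7 5 7 7]
Step 2: flows [2->0,1=4,4->2,3=4] -> levels [5 7 5 7 6]
Step 3: flows [0=2,1->4,4->2,3->4] -> levels [5 6 6 6 7]
Step 4: flows [2->0,4->1,4->2,4->3] -> levels [6 7 6 7 4]
Step 5: flows [0=2,1->4,2->4,3->4] -> levels [6 6 5 6 7]
Step 6: flows [0->2,4->1,4->2,4->3] -> levels [5 7 7 7 4]
Step 7: flows [2->0,1->4,2->4,3->4] -> levels [6 6 5 6 7]
  -> period-2 cycle: step 7 state = step 5 state; never stabilizes
  -> state at step 30: (30-5) mod 2 = 1, same as step 6 -> [5 7 7 7 4]

Answer: 5 7 7 7 4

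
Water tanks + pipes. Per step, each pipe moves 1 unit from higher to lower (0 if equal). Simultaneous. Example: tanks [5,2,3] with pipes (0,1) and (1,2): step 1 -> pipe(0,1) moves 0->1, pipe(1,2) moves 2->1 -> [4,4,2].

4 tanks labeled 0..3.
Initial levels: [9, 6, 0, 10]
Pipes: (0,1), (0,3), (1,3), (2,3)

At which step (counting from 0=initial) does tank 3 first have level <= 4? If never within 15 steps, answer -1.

Step 1: flows [0->1,3->0,3->1,3->2] -> levels [9 8 1 7]
Step 2: flows [0->1,0->3,1->3,3->2] -> levels [7 8 2 8]
Step 3: flows [1->0,3->0,1=3,3->2] -> levels [9 7 3 6]
Step 4: flows [0->1,0->3,1->3,3->2] -> levels [7 7 4 7]
Step 5: flows [0=1,0=3,1=3,3->2] -> levels [7 7 5 6]
Step 6: flows [0=1,0->3,1->3,3->2] -> levels [6 6 6 7]
Step 7: flows [0=1,3->0,3->1,3->2] -> levels [7 7 7 4]
Tank 3 first reaches <=4 at step 7

Answer: 7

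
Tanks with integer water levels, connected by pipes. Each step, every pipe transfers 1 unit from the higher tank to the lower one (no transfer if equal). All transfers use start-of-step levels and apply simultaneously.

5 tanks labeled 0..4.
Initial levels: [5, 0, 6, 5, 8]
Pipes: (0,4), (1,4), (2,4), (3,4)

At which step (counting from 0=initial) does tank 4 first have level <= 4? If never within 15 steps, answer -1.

Step 1: flows [4->0,4->1,4->2,4->3] -> levels [6 1 7 6 4]
Tank 4 first reaches <=4 at step 1

Answer: 1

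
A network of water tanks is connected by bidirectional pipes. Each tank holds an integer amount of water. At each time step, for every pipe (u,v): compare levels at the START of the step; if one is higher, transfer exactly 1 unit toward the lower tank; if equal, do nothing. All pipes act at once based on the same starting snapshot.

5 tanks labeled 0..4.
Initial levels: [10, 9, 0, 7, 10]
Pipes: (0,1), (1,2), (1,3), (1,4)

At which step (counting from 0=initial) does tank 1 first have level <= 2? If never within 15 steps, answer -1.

Answer: -1

Derivation:
Step 1: flows [0->1,1->2,1->3,4->1] -> levels [9 9 1 8 9]
Step 2: flows [0=1,1->2,1->3,1=4] -> levels [9 7 2 9 9]
Step 3: flows [0->1,1->2,3->1,4->1] -> levels [8 9 3 8 8]
Step 4: flows [1->0,1->2,1->3,1->4] -> levels [9 5 4 9 9]
Step 5: flows [0->1,1->2,3->1,4->1] -> levels [8 7 5 8 8]
Step 6: flows [0->1,1->2,3->1,4->1] -> levels [7 9 6 7 7]
Step 7: flows [1->0,1->2,1->3,1->4] -> levels [8 5 7 8 8]
Step 8: flows [0->1,2->1,3->1,4->1] -> levels [7 9 6 7 7]
  -> period-2 cycle (repeats step 6); tank 1 never drops to <=2
Tank 1 never reaches <=2 within 15 steps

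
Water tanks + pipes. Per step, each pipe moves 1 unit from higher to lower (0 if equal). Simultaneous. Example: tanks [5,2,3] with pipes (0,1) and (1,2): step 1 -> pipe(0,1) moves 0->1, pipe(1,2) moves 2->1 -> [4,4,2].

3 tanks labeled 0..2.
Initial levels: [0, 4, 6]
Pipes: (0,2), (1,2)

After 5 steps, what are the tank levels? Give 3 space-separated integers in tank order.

Answer: 4 4 2

Derivation:
Step 1: flows [2->0,2->1] -> levels [1 5 4]
Step 2: flows [2->0,1->2] -> levels [2 4 4]
Step 3: flows [2->0,1=2] -> levels [3 4 3]
Step 4: flows [0=2,1->2] -> levels [3 3 4]
Step 5: flows [2->0,2->1] -> levels [4 4 2]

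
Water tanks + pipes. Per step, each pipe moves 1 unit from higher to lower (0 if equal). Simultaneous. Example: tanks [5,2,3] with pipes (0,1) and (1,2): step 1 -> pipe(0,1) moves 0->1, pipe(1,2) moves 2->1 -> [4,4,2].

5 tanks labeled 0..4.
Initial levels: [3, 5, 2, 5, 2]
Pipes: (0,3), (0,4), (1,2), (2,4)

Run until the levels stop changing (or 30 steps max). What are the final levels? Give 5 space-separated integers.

Answer: 4 3 4 3 3

Derivation:
Step 1: flows [3->0,0->4,1->2,2=4] -> levels [3 4 3 4 3]
Step 2: flows [3->0,0=4,1->2,2=4] -> levels [4 3 4 3 3]
Step 3: flows [0->3,0->4,2->1,2->4] -> levels [2 4 2 4 5]
Step 4: flows [3->0,4->0,1->2,4->2] -> levels [4 3 4 3 3]
  -> period-2 cycle: step 4 state = step 2 state; never stabilizes
  -> state at step 30: (30-2) mod 2 = 0, same as step 2 -> [4 3 4 3 3]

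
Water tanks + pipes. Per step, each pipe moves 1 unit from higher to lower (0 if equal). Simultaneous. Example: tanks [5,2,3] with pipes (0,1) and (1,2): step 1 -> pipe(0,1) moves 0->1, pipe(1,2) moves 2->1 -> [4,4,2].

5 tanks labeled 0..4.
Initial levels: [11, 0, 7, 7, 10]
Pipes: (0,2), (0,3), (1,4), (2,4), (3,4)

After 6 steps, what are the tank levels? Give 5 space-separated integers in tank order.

Step 1: flows [0->2,0->3,4->1,4->2,4->3] -> levels [9 1 9 9 7]
Step 2: flows [0=2,0=3,4->1,2->4,3->4] -> levels [9 2 8 8 8]
Step 3: flows [0->2,0->3,4->1,2=4,3=4] -> levels [7 3 9 9 7]
Step 4: flows [2->0,3->0,4->1,2->4,3->4] -> levels [9 4 7 7 8]
Step 5: flows [0->2,0->3,4->1,4->2,4->3] -> levels [7 5 9 9 5]
Step 6: flows [2->0,3->0,1=4,2->4,3->4] -> levels [9 5 7 7 7]

Answer: 9 5 7 7 7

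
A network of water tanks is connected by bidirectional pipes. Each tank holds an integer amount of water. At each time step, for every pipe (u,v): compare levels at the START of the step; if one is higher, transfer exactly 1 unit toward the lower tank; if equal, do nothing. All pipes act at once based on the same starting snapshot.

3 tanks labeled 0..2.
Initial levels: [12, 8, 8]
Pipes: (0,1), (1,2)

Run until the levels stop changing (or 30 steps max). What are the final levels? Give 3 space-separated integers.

Answer: 10 8 10

Derivation:
Step 1: flows [0->1,1=2] -> levels [11 9 8]
Step 2: flows [0->1,1->2] -> levels [10 9 9]
Step 3: flows [0->1,1=2] -> levels [9 10 9]
Step 4: flows [1->0,1->2] -> levels [10 8 10]
Step 5: flows [0->1,2->1] -> levels [9 10 9]
  -> period-2 cycle: step 5 state = step 3 state; never stabilizes
  -> state at step 30: (30-3) mod 2 = 1, same as step 4 -> [10 8 10]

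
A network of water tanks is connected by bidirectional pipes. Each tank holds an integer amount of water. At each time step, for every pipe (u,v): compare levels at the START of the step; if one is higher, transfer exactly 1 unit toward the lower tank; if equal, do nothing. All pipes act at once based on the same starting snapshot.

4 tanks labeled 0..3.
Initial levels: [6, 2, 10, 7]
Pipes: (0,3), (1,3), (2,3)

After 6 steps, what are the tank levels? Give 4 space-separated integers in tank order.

Step 1: flows [3->0,3->1,2->3] -> levels [7 3 9 6]
Step 2: flows [0->3,3->1,2->3] -> levels [6 4 8 7]
Step 3: flows [3->0,3->1,2->3] -> levels [7 5 7 6]
Step 4: flows [0->3,3->1,2->3] -> levels [6 6 6 7]
Step 5: flows [3->0,3->1,3->2] -> levels [7 7 7 4]
Step 6: flows [0->3,1->3,2->3] -> levels [6 6 6 7]

Answer: 6 6 6 7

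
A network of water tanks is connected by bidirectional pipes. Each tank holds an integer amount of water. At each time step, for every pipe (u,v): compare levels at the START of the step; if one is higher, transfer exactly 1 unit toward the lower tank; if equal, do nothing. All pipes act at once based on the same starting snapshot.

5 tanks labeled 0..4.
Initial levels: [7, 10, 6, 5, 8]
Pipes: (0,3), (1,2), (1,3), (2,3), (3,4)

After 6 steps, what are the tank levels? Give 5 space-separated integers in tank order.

Answer: 7 8 8 5 8

Derivation:
Step 1: flows [0->3,1->2,1->3,2->3,4->3] -> levels [6 8 6 9 7]
Step 2: flows [3->0,1->2,3->1,3->2,3->4] -> levels [7 8 8 5 8]
Step 3: flows [0->3,1=2,1->3,2->3,4->3] -> levels [6 7 7 9 7]
Step 4: flows [3->0,1=2,3->1,3->2,3->4] -> levels [7 8 8 5 8]
  -> period-2 cycle: step 4 state = step 2 state
  -> state at step 6: (6-2) mod 2 = 0, same as step 2 -> [7 8 8 5 8]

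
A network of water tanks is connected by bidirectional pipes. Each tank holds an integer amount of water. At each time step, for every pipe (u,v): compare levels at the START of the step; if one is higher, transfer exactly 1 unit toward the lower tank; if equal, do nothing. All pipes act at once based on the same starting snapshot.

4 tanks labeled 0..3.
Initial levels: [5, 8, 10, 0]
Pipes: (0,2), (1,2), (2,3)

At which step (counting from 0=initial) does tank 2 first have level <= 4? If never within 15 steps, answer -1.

Step 1: flows [2->0,2->1,2->3] -> levels [6 9 7 1]
Step 2: flows [2->0,1->2,2->3] -> levels [7 8 6 2]
Step 3: flows [0->2,1->2,2->3] -> levels [6 7 7 3]
Step 4: flows [2->0,1=2,2->3] -> levels [7 7 5 4]
Step 5: flows [0->2,1->2,2->3] -> levels [6 6 6 5]
Step 6: flows [0=2,1=2,2->3] -> levels [6 6 5 6]
Step 7: flows [0->2,1->2,3->2] -> levels [5 5 8 5]
Step 8: flows [2->0,2->1,2->3] -> levels [6 6 5 6]
  -> period-2 cycle (repeats step 6); tank 2 never drops to <=4
Tank 2 never reaches <=4 within 15 steps

Answer: -1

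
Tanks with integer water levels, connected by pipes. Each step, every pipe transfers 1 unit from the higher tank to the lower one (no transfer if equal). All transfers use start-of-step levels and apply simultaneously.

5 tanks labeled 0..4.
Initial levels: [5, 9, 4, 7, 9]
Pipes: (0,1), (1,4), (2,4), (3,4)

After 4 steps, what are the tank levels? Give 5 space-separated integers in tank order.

Step 1: flows [1->0,1=4,4->2,4->3] -> levels [6 8 5 8 7]
Step 2: flows [1->0,1->4,4->2,3->4] -> levels [7 6 6 7 8]
Step 3: flows [0->1,4->1,4->2,4->3] -> levels [6 8 7 8 5]
Step 4: flows [1->0,1->4,2->4,3->4] -> levels [7 6 6 7 8]

Answer: 7 6 6 7 8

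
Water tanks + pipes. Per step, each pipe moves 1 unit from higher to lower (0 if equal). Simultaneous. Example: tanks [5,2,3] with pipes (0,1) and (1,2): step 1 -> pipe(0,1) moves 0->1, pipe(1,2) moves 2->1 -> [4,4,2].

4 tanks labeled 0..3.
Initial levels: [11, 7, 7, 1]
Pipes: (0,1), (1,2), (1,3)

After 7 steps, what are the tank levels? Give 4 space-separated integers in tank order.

Answer: 7 5 7 7

Derivation:
Step 1: flows [0->1,1=2,1->3] -> levels [10 7 7 2]
Step 2: flows [0->1,1=2,1->3] -> levels [9 7 7 3]
Step 3: flows [0->1,1=2,1->3] -> levels [8 7 7 4]
Step 4: flows [0->1,1=2,1->3] -> levels [7 7 7 5]
Step 5: flows [0=1,1=2,1->3] -> levels [7 6 7 6]
Step 6: flows [0->1,2->1,1=3] -> levels [6 8 6 6]
Step 7: flows [1->0,1->2,1->3] -> levels [7 5 7 7]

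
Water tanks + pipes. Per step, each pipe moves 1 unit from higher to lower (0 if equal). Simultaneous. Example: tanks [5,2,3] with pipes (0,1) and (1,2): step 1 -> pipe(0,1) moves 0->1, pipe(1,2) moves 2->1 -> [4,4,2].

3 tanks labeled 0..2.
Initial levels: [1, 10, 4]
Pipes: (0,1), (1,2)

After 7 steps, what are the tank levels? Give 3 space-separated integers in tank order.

Step 1: flows [1->0,1->2] -> levels [2 8 5]
Step 2: flows [1->0,1->2] -> levels [3 6 6]
Step 3: flows [1->0,1=2] -> levels [4 5 6]
Step 4: flows [1->0,2->1] -> levels [5 5 5]
Step 5: flows [0=1,1=2] -> levels [5 5 5]
  -> stable; steps 6..7 unchanged -> [5 5 5]

Answer: 5 5 5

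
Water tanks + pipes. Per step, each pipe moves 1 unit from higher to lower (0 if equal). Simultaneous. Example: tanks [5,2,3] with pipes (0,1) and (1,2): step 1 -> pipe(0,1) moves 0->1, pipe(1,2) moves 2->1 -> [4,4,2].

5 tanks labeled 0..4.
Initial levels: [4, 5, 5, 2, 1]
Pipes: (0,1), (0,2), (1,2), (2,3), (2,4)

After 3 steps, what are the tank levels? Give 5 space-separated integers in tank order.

Step 1: flows [1->0,2->0,1=2,2->3,2->4] -> levels [6 4 2 3 2]
Step 2: flows [0->1,0->2,1->2,3->2,2=4] -> levels [4 4 5 2 2]
Step 3: flows [0=1,2->0,2->1,2->3,2->4] -> levels [5 5 1 3 3]

Answer: 5 5 1 3 3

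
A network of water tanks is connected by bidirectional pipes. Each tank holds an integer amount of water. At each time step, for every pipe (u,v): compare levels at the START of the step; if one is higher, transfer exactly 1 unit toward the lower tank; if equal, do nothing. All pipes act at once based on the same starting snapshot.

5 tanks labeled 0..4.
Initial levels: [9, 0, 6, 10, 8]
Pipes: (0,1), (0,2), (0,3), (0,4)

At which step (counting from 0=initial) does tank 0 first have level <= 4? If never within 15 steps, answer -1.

Step 1: flows [0->1,0->2,3->0,0->4] -> levels [7 1 7 9 9]
Step 2: flows [0->1,0=2,3->0,4->0] -> levels [8 2 7 8 8]
Step 3: flows [0->1,0->2,0=3,0=4] -> levels [6 3 8 8 8]
Step 4: flows [0->1,2->0,3->0,4->0] -> levels [8 4 7 7 7]
Step 5: flows [0->1,0->2,0->3,0->4] -> levels [4 5 8 8 8]
Tank 0 first reaches <=4 at step 5

Answer: 5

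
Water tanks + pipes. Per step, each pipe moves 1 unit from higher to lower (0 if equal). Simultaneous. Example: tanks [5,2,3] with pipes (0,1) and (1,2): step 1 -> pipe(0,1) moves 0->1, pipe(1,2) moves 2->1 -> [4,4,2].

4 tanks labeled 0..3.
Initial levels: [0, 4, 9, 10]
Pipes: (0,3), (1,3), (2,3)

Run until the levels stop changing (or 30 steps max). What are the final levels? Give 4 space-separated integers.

Step 1: flows [3->0,3->1,3->2] -> levels [1 5 10 7]
Step 2: flows [3->0,3->1,2->3] -> levels [2 6 9 6]
Step 3: flows [3->0,1=3,2->3] -> levels [3 6 8 6]
Step 4: flows [3->0,1=3,2->3] -> levels [4 6 7 6]
Step 5: flows [3->0,1=3,2->3] -> levels [5 6 6 6]
Step 6: flows [3->0,1=3,2=3] -> levels [6 6 6 5]
Step 7: flows [0->3,1->3,2->3] -> levels [5 5 5 8]
Step 8: flows [3->0,3->1,3->2] -> levels [6 6 6 5]
  -> period-2 cycle: step 8 state = step 6 state; never stabilizes
  -> state at step 30: (30-6) mod 2 = 0, same as step 6 -> [6 6 6 5]

Answer: 6 6 6 5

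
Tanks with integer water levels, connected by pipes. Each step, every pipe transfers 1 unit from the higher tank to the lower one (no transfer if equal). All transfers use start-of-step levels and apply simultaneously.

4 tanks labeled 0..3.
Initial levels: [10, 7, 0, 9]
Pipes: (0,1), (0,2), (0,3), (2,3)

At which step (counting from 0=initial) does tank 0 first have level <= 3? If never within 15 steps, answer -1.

Answer: -1

Derivation:
Step 1: flows [0->1,0->2,0->3,3->2] -> levels [7 8 2 9]
Step 2: flows [1->0,0->2,3->0,3->2] -> levels [8 7 4 7]
Step 3: flows [0->1,0->2,0->3,3->2] -> levels [5 8 6 7]
Step 4: flows [1->0,2->0,3->0,3->2] -> levels [8 7 6 5]
Step 5: flows [0->1,0->2,0->3,2->3] -> levels [5 8 6 7]
  -> period-2 cycle (repeats step 3); tank 0 never drops to <=3
Tank 0 never reaches <=3 within 15 steps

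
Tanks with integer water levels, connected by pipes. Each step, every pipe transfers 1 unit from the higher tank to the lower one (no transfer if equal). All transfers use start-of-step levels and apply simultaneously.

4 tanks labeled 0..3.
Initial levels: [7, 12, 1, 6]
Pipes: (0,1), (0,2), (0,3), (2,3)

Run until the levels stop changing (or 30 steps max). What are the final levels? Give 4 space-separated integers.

Answer: 8 6 6 6

Derivation:
Step 1: flows [1->0,0->2,0->3,3->2] -> levels [6 11 3 6]
Step 2: flows [1->0,0->2,0=3,3->2] -> levels [6 10 5 5]
Step 3: flows [1->0,0->2,0->3,2=3] -> levels [5 9 6 6]
Step 4: flows [1->0,2->0,3->0,2=3] -> levels [8 8 5 5]
Step 5: flows [0=1,0->2,0->3,2=3] -> levels [6 8 6 6]
Step 6: flows [1->0,0=2,0=3,2=3] -> levels [7 7 6 6]
Step 7: flows [0=1,0->2,0->3,2=3] -> levels [5 7 7 7]
Step 8: flows [1->0,2->0,3->0,2=3] -> levels [8 6 6 6]
Step 9: flows [0->1,0->2,0->3,2=3] -> levels [5 7 7 7]
  -> period-2 cycle: step 9 state = step 7 state; never stabilizes
  -> state at step 30: (30-7) mod 2 = 1, same as step 8 -> [8 6 6 6]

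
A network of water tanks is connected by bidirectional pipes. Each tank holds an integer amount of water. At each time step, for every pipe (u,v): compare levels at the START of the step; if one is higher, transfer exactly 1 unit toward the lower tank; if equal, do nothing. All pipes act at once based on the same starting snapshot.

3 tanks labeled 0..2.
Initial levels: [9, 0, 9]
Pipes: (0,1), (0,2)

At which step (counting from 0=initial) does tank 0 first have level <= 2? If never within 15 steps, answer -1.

Answer: -1

Derivation:
Step 1: flows [0->1,0=2] -> levels [8 1 9]
Step 2: flows [0->1,2->0] -> levels [8 2 8]
Step 3: flows [0->1,0=2] -> levels [7 3 8]
Step 4: flows [0->1,2->0] -> levels [7 4 7]
Step 5: flows [0->1,0=2] -> levels [6 5 7]
Step 6: flows [0->1,2->0] -> levels [6 6 6]
Step 7: flows [0=1,0=2] -> levels [6 6 6]
  -> stable; tank 0 stays at 6 > 2
Tank 0 never reaches <=2 within 15 steps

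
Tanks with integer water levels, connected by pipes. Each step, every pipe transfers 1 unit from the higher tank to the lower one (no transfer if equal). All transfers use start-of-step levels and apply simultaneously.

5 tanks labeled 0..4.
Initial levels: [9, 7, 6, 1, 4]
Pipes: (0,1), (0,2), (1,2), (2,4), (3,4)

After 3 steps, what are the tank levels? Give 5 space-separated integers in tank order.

Answer: 6 6 7 4 4

Derivation:
Step 1: flows [0->1,0->2,1->2,2->4,4->3] -> levels [7 7 7 2 4]
Step 2: flows [0=1,0=2,1=2,2->4,4->3] -> levels [7 7 6 3 4]
Step 3: flows [0=1,0->2,1->2,2->4,4->3] -> levels [6 6 7 4 4]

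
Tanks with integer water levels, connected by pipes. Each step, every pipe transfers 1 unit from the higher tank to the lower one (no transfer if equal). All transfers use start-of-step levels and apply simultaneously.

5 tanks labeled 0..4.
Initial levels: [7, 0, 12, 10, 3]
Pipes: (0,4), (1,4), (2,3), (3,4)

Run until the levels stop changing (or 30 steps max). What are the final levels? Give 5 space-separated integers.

Answer: 5 5 8 6 8

Derivation:
Step 1: flows [0->4,4->1,2->3,3->4] -> levels [6 1 11 10 4]
Step 2: flows [0->4,4->1,2->3,3->4] -> levels [5 2 10 10 5]
Step 3: flows [0=4,4->1,2=3,3->4] -> levels [5 3 10 9 5]
Step 4: flows [0=4,4->1,2->3,3->4] -> levels [5 4 9 9 5]
Step 5: flows [0=4,4->1,2=3,3->4] -> levels [5 5 9 8 5]
Step 6: flows [0=4,1=4,2->3,3->4] -> levels [5 5 8 8 6]
Step 7: flows [4->0,4->1,2=3,3->4] -> levels [6 6 8 7 5]
Step 8: flows [0->4,1->4,2->3,3->4] -> levels [5 5 7 7 8]
Step 9: flows [4->0,4->1,2=3,4->3] -> levels [6 6 7 8 5]
Step 10: flows [0->4,1->4,3->2,3->4] -> levels [5 5 8 6 8]
Step 11: flows [4->0,4->1,2->3,4->3] -> levels [6 6 7 8 5]
  -> period-2 cycle: step 11 state = step 9 state; never stabilizes
  -> state at step 30: (30-9) mod 2 = 1, same as step 10 -> [5 5 8 6 8]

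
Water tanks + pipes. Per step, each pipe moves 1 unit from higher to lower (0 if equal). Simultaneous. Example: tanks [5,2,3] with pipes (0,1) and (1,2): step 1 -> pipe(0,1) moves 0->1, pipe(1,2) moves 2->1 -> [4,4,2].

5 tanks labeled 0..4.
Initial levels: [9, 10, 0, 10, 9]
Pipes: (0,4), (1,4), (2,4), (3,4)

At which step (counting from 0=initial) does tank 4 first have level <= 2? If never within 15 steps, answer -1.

Answer: -1

Derivation:
Step 1: flows [0=4,1->4,4->2,3->4] -> levels [9 9 1 9 10]
Step 2: flows [4->0,4->1,4->2,4->3] -> levels [10 10 2 10 6]
Step 3: flows [0->4,1->4,4->2,3->4] -> levels [9 9 3 9 8]
Step 4: flows [0->4,1->4,4->2,3->4] -> levels [8 8 4 8 10]
Step 5: flows [4->0,4->1,4->2,4->3] -> levels [9 9 5 9 6]
Step 6: flows [0->4,1->4,4->2,3->4] -> levels [8 8 6 8 8]
Step 7: flows [0=4,1=4,4->2,3=4] -> levels [8 8 7 8 7]
Step 8: flows [0->4,1->4,2=4,3->4] -> levels [7 7 7 7 10]
Step 9: flows [4->0,4->1,4->2,4->3] -> levels [8 8 8 8 6]
Step 10: flows [0->4,1->4,2->4,3->4] -> levels [7 7 7 7 10]
  -> period-2 cycle (repeats step 8); tank 4 never drops to <=2
Tank 4 never reaches <=2 within 15 steps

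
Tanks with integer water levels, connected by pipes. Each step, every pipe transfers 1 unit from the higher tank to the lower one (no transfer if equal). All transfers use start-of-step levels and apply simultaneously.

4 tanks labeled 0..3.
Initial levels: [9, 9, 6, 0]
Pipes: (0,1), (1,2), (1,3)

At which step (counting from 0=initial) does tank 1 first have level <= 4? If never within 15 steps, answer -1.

Step 1: flows [0=1,1->2,1->3] -> levels [9 7 7 1]
Step 2: flows [0->1,1=2,1->3] -> levels [8 7 7 2]
Step 3: flows [0->1,1=2,1->3] -> levels [7 7 7 3]
Step 4: flows [0=1,1=2,1->3] -> levels [7 6 7 4]
Step 5: flows [0->1,2->1,1->3] -> levels [6 7 6 5]
Step 6: flows [1->0,1->2,1->3] -> levels [7 4 7 6]
Tank 1 first reaches <=4 at step 6

Answer: 6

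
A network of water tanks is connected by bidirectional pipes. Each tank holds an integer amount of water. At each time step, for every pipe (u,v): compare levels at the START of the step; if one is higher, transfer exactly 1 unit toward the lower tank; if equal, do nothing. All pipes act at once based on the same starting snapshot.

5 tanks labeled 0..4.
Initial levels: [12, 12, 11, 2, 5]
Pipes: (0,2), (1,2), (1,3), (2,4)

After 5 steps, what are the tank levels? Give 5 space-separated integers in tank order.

Answer: 9 8 9 7 9

Derivation:
Step 1: flows [0->2,1->2,1->3,2->4] -> levels [11 10 12 3 6]
Step 2: flows [2->0,2->1,1->3,2->4] -> levels [12 10 9 4 7]
Step 3: flows [0->2,1->2,1->3,2->4] -> levels [11 8 10 5 8]
Step 4: flows [0->2,2->1,1->3,2->4] -> levels [10 8 9 6 9]
Step 5: flows [0->2,2->1,1->3,2=4] -> levels [9 8 9 7 9]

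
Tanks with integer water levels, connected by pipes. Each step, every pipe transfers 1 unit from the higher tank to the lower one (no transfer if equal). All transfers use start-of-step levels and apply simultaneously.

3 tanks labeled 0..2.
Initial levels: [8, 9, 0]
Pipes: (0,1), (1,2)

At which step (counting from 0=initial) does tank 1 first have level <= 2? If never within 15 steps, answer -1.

Answer: -1

Derivation:
Step 1: flows [1->0,1->2] -> levels [9 7 1]
Step 2: flows [0->1,1->2] -> levels [8 7 2]
Step 3: flows [0->1,1->2] -> levels [7 7 3]
Step 4: flows [0=1,1->2] -> levels [7 6 4]
Step 5: flows [0->1,1->2] -> levels [6 6 5]
Step 6: flows [0=1,1->2] -> levels [6 5 6]
Step 7: flows [0->1,2->1] -> levels [5 7 5]
Step 8: flows [1->0,1->2] -> levels [6 5 6]
  -> period-2 cycle (repeats step 6); tank 1 never drops to <=2
Tank 1 never reaches <=2 within 15 steps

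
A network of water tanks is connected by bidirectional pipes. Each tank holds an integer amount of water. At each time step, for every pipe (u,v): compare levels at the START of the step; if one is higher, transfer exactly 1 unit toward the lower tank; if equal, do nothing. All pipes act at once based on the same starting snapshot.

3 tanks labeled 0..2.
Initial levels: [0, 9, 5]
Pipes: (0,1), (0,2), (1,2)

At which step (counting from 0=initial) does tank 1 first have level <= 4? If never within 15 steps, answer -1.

Answer: 3

Derivation:
Step 1: flows [1->0,2->0,1->2] -> levels [2 7 5]
Step 2: flows [1->0,2->0,1->2] -> levels [4 5 5]
Step 3: flows [1->0,2->0,1=2] -> levels [6 4 4]
Tank 1 first reaches <=4 at step 3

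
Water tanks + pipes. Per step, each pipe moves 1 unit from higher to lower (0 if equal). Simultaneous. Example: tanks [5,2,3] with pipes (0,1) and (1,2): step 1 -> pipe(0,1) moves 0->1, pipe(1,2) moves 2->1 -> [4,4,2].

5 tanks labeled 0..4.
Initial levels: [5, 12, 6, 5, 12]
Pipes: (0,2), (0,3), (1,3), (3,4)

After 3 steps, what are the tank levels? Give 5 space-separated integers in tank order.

Answer: 7 9 6 9 9

Derivation:
Step 1: flows [2->0,0=3,1->3,4->3] -> levels [6 11 5 7 11]
Step 2: flows [0->2,3->0,1->3,4->3] -> levels [6 10 6 8 10]
Step 3: flows [0=2,3->0,1->3,4->3] -> levels [7 9 6 9 9]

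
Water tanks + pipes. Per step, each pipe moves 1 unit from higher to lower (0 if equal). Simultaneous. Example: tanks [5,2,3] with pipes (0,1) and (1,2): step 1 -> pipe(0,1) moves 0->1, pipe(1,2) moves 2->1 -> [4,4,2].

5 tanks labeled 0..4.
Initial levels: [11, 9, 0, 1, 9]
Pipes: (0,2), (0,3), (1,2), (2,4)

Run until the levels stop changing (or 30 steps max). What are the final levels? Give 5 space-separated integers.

Answer: 7 7 4 5 7

Derivation:
Step 1: flows [0->2,0->3,1->2,4->2] -> levels [9 8 3 2 8]
Step 2: flows [0->2,0->3,1->2,4->2] -> levels [7 7 6 3 7]
Step 3: flows [0->2,0->3,1->2,4->2] -> levels [5 6 9 4 6]
Step 4: flows [2->0,0->3,2->1,2->4] -> levels [5 7 6 5 7]
Step 5: flows [2->0,0=3,1->2,4->2] -> levels [6 6 7 5 6]
Step 6: flows [2->0,0->3,2->1,2->4] -> levels [6 7 4 6 7]
Step 7: flows [0->2,0=3,1->2,4->2] -> levels [5 6 7 6 6]
Step 8: flows [2->0,3->0,2->1,2->4] -> levels [7 7 4 5 7]
Step 9: flows [0->2,0->3,1->2,4->2] -> levels [5 6 7 6 6]
  -> period-2 cycle: step 9 state = step 7 state; never stabilizes
  -> state at step 30: (30-7) mod 2 = 1, same as step 8 -> [7 7 4 5 7]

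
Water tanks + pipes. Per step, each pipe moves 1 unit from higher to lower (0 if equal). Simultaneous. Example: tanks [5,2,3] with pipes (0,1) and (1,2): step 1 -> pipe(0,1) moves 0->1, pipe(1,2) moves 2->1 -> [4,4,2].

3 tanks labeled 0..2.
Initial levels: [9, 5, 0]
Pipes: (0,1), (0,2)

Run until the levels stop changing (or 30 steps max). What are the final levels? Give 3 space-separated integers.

Step 1: flows [0->1,0->2] -> levels [7 6 1]
Step 2: flows [0->1,0->2] -> levels [5 7 2]
Step 3: flows [1->0,0->2] -> levels [5 6 3]
Step 4: flows [1->0,0->2] -> levels [5 5 4]
Step 5: flows [0=1,0->2] -> levels [4 5 5]
Step 6: flows [1->0,2->0] -> levels [6 4 4]
Step 7: flows [0->1,0->2] -> levels [4 5 5]
  -> period-2 cycle: step 7 state = step 5 state; never stabilizes
  -> state at step 30: (30-5) mod 2 = 1, same as step 6 -> [6 4 4]

Answer: 6 4 4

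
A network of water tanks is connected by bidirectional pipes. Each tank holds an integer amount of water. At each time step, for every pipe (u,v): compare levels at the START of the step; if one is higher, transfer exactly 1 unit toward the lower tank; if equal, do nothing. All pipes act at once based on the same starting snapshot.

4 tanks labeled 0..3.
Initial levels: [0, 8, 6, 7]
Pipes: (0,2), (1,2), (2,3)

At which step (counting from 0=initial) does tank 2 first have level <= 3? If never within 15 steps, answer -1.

Step 1: flows [2->0,1->2,3->2] -> levels [1 7 7 6]
Step 2: flows [2->0,1=2,2->3] -> levels [2 7 5 7]
Step 3: flows [2->0,1->2,3->2] -> levels [3 6 6 6]
Step 4: flows [2->0,1=2,2=3] -> levels [4 6 5 6]
Step 5: flows [2->0,1->2,3->2] -> levels [5 5 6 5]
Step 6: flows [2->0,2->1,2->3] -> levels [6 6 3 6]
Tank 2 first reaches <=3 at step 6

Answer: 6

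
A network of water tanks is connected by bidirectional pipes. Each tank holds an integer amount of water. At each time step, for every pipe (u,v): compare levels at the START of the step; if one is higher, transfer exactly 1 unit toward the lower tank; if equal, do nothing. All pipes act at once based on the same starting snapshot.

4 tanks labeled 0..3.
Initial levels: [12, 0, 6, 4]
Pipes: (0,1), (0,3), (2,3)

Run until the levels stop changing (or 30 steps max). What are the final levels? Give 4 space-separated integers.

Step 1: flows [0->1,0->3,2->3] -> levels [10 1 5 6]
Step 2: flows [0->1,0->3,3->2] -> levels [8 2 6 6]
Step 3: flows [0->1,0->3,2=3] -> levels [6 3 6 7]
Step 4: flows [0->1,3->0,3->2] -> levels [6 4 7 5]
Step 5: flows [0->1,0->3,2->3] -> levels [4 5 6 7]
Step 6: flows [1->0,3->0,3->2] -> levels [6 4 7 5]
  -> period-2 cycle: step 6 state = step 4 state; never stabilizes
  -> state at step 30: (30-4) mod 2 = 0, same as step 4 -> [6 4 7 5]

Answer: 6 4 7 5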